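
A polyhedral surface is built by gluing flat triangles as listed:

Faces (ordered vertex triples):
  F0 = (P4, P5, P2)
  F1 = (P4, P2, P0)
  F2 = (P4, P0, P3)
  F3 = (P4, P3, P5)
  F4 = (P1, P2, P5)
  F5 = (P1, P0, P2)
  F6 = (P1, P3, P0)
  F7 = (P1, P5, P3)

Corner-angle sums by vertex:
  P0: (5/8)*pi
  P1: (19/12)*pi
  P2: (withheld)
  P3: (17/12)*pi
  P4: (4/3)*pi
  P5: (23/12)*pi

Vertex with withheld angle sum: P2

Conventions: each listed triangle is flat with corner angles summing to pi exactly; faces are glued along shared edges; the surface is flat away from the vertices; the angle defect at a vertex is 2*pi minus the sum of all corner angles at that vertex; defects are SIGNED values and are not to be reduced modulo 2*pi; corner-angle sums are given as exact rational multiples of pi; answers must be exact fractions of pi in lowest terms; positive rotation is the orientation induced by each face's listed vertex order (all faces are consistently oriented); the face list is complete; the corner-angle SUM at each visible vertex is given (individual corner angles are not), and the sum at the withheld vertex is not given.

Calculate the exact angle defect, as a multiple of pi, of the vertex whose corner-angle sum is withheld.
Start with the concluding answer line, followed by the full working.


Answer: defect(P2) = (7/8)*pi

V = 6, E = 12, F = 8; chi = V - E + F = 2
Gauss-Bonnet: total defect = 2*pi*chi = 4*pi; visible defects sum to (25/8)*pi


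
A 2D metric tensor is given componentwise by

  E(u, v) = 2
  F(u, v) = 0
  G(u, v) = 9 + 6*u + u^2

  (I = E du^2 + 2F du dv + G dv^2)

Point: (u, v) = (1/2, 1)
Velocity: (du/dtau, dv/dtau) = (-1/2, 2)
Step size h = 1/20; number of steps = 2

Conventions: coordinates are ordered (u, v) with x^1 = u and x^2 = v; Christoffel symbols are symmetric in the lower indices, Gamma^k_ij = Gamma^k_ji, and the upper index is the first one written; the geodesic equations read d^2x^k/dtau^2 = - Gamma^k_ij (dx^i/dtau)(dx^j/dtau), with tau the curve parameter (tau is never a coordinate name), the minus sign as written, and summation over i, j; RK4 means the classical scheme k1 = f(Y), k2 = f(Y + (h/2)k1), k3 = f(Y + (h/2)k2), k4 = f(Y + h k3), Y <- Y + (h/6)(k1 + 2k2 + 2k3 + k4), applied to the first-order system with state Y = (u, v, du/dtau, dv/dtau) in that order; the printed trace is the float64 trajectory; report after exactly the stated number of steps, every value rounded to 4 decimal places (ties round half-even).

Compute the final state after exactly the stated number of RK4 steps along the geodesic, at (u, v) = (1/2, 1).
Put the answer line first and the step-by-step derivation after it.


Answer: u = 0.4853, v = 1.2015, du/dtau = 0.2080, dv/dtau = 2.0169

f(Y) = (du/dtau, dv/dtau, -Gamma^u_ij Y'^i Y'^j, -Gamma^v_ij Y'^i Y'^j) with the Gammas evaluated at the stage position; h = 0.050000; intermediate values shown to 6 dp
step 0: u = 0.5000, v = 1.0000, du/dtau = -0.5000, dv/dtau = 2.0000
step 1:
  k1: at (u, v) = (0.500000, 1.000000), (du/dtau, dv/dtau) = (-0.500000, 2.000000); Gamma_uuu = 0.000000, Gamma_uuv = 0.000000, Gamma_uvv = -1.750000, Gamma_vuu = 0.000000, Gamma_vuv = 0.285714, Gamma_vvv = 0.000000; k1 = (-0.500000, 2.000000, 7.000000, 0.571429)
  k2: at (u, v) = (0.487500, 1.050000), (du/dtau, dv/dtau) = (-0.325000, 2.014286); Gamma_uuu = 0.000000, Gamma_uuv = 0.000000, Gamma_uvv = -1.743750, Gamma_vuu = 0.000000, Gamma_vuv = 0.286738, Gamma_vvv = 0.000000; k2 = (-0.325000, 2.014286, 7.074999, 0.375422)
  k3: at (u, v) = (0.491875, 1.050357), (du/dtau, dv/dtau) = (-0.323125, 2.009386); Gamma_uuu = 0.000000, Gamma_uuv = 0.000000, Gamma_uvv = -1.745937, Gamma_vuu = 0.000000, Gamma_vuv = 0.286379, Gamma_vvv = 0.000000; k3 = (-0.323125, 2.009386, 7.049450, 0.371882)
  k4: at (u, v) = (0.483844, 1.100469), (du/dtau, dv/dtau) = (-0.147527, 2.018594); Gamma_uuu = 0.000000, Gamma_uuv = 0.000000, Gamma_uvv = -1.741922, Gamma_vuu = 0.000000, Gamma_vuv = 0.287039, Gamma_vvv = 0.000000; k4 = (-0.147527, 2.018594, 7.097848, 0.170960)
  Y <- Y + (h/6)(k1 + 2k2 + 2k3 + k4): u = 0.4838, v = 1.1005, du/dtau = -0.1471, dv/dtau = 2.0186
step 2:
  k1: at (u, v) = (0.483802, 1.100549), (du/dtau, dv/dtau) = (-0.147110, 2.018642); Gamma_uuu = 0.000000, Gamma_uuv = 0.000000, Gamma_uvv = -1.741901, Gamma_vuu = 0.000000, Gamma_vuv = 0.287043, Gamma_vvv = 0.000000; k1 = (-0.147110, 2.018642, 7.098097, 0.170482)
  k2: at (u, v) = (0.480124, 1.151016), (du/dtau, dv/dtau) = (0.030342, 2.022904); Gamma_uuu = 0.000000, Gamma_uuv = 0.000000, Gamma_uvv = -1.740062, Gamma_vuu = 0.000000, Gamma_vuv = 0.287346, Gamma_vvv = 0.000000; k2 = (0.030342, 2.022904, 7.120576, -0.035274)
  k3: at (u, v) = (0.484560, 1.151122), (du/dtau, dv/dtau) = (0.030904, 2.017760); Gamma_uuu = 0.000000, Gamma_uuv = 0.000000, Gamma_uvv = -1.742280, Gamma_vuu = 0.000000, Gamma_vuv = 0.286980, Gamma_vvv = 0.000000; k3 = (0.030904, 2.017760, 7.093440, -0.035790)
  k4: at (u, v) = (0.485347, 1.201437), (du/dtau, dv/dtau) = (0.207562, 2.016852); Gamma_uuu = 0.000000, Gamma_uuv = 0.000000, Gamma_uvv = -1.742674, Gamma_vuu = 0.000000, Gamma_vuv = 0.286915, Gamma_vvv = 0.000000; k4 = (0.207562, 2.016852, 7.088660, -0.240218)
  Y <- Y + (h/6)(k1 + 2k2 + 2k3 + k4): u = 0.4853, v = 1.2015, du/dtau = 0.2080, dv/dtau = 2.0169


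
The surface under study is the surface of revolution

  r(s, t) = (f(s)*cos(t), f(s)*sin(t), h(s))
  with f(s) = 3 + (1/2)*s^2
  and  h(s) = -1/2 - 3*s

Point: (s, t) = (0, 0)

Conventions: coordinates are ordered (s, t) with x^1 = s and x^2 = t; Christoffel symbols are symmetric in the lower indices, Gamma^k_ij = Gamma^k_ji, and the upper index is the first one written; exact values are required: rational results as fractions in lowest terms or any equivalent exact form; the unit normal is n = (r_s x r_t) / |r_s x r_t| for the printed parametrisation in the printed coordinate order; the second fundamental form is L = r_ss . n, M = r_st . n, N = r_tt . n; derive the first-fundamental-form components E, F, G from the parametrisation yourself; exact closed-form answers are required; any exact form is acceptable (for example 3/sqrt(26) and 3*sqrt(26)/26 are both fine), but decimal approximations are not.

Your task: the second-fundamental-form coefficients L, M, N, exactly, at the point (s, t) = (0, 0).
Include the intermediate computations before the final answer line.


f = 3, f' = 0, f'' = 1, h' = -3, h'' = 0
E = 9, F = 0, G = 9; answer radicand W^2 = 9
unnormalised second-form numerators: l = 3, m = 0, n = -9; L = l/sqrt(9), and similarly M = m/sqrt(W^2), N = n/sqrt(W^2)

Answer: L = 1, M = 0, N = -3


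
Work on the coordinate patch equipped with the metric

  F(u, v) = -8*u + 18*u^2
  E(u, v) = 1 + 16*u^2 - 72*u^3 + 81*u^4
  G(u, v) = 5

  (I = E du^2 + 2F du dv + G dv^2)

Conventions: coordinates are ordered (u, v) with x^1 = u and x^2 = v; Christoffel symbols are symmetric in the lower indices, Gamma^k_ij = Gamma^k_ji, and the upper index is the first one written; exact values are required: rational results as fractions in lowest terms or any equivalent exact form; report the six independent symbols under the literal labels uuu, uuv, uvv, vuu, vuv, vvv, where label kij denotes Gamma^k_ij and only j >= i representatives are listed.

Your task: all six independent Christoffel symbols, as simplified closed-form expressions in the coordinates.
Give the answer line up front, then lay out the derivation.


Answer: Gamma_uuu = (162*u^3 - 108*u^2 + 16*u)/(81*u^4 - 72*u^3 + 16*u^2 + 5), Gamma_uuv = 0, Gamma_uvv = 0, Gamma_vuu = (36*u - 8)/(81*u^4 - 72*u^3 + 16*u^2 + 5), Gamma_vuv = 0, Gamma_vvv = 0

E = 1 + 16*u^2 - 72*u^3 + 81*u^4; F = -8*u + 18*u^2; G = 5
Gamma^k_ij = (1/2) g^{kl} (d_i g_jl + d_j g_il - d_l g_ij), with g^inv = (1/(EG-F^2)) [[G, -F], [-F, E]]
first partials: E_u = 32*u - 216*u^2 + 324*u^3, E_v = 0, F_u = -8 + 36*u, F_v = 0, G_u = 0, G_v = 0
D = EG - F^2 = 5 + 16*u^2 - 72*u^3 + 81*u^4
expanded: Gamma^u_uu = (G E_u - 2F F_u + F E_v)/(2D), Gamma^u_uv = (G E_v - F G_u)/(2D), Gamma^u_vv = (2G F_v - G G_u - F G_v)/(2D), Gamma^v_uu = (2E F_u - E E_v - F E_u)/(2D), Gamma^v_uv = (E G_u - F E_v)/(2D), Gamma^v_vv = (E G_v - 2F F_v + F G_u)/(2D); substitute and cancel common factors


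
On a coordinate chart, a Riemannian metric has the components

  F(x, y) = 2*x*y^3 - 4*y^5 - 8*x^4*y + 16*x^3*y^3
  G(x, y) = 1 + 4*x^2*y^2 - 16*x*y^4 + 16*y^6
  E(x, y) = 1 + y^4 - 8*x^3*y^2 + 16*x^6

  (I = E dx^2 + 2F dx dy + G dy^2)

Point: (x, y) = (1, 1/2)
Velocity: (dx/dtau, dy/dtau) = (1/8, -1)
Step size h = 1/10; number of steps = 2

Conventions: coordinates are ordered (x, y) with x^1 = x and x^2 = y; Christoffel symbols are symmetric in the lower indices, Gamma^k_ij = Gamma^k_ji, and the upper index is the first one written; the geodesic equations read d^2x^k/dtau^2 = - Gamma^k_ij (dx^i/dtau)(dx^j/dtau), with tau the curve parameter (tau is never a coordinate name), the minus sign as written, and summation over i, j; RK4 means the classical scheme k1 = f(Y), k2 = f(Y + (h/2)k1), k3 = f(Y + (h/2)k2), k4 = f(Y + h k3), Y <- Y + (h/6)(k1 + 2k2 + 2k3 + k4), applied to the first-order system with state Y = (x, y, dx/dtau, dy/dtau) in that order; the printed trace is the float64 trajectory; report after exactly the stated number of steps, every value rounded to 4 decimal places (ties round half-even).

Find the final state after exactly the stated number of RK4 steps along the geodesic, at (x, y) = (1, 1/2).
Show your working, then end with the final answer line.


f(Y) = (dx/dtau, dy/dtau, -Gamma^x_ij Y'^i Y'^j, -Gamma^y_ij Y'^i Y'^j) with the Gammas evaluated at the stage position; h = 0.100000; intermediate values shown to 6 dp
step 0: x = 1.0000, y = 0.5000, dx/dtau = 0.1250, dy/dtau = -1.0000
step 1:
  k1: at (x, y) = (1.000000, 0.500000), (dx/dtau, dy/dtau) = (0.125000, -1.000000); Gamma_xxx = 2.938776, Gamma_xxy = -0.244898, Gamma_xyy = 0.244898, Gamma_yxx = -0.391837, Gamma_yxy = 0.032653, Gamma_yyy = -0.032653; k1 = (0.125000, -1.000000, -0.352041, 0.046939)
  k2: at (x, y) = (1.006250, 0.450000), (dx/dtau, dy/dtau) = (0.107398, -0.997653); Gamma_xxx = 2.888310, Gamma_xxy = -0.213941, Gamma_xyy = 0.099245, Gamma_yxx = -0.403550, Gamma_yxy = 0.029891, Gamma_yyy = -0.013866; k2 = (0.107398, -0.997653, -0.177940, 0.024861)
  k3: at (x, y) = (1.005370, 0.450117), (dx/dtau, dy/dtau) = (0.116103, -0.998757); Gamma_xxx = 2.890194, Gamma_xxy = -0.214511, Gamma_xyy = 0.100205, Gamma_yxx = -0.404312, Gamma_yxy = 0.030008, Gamma_yyy = -0.014018; k3 = (0.116103, -0.998757, -0.188664, 0.026392)
  k4: at (x, y) = (1.011610, 0.400124), (dx/dtau, dy/dtau) = (0.106134, -0.997361); Gamma_xxx = 2.849941, Gamma_xxy = -0.185718, Gamma_xyy = -0.023678, Gamma_yxx = -0.396115, Gamma_yxy = 0.025813, Gamma_yyy = 0.003291; k4 = (0.106134, -0.997361, -0.047867, 0.006653)
  Y <- Y + (h/6)(k1 + 2k2 + 2k3 + k4): x = 1.0113, y = 0.4002, dx/dtau = 0.1061, dy/dtau = -0.9974
step 2:
  k1: at (x, y) = (1.011302, 0.400164), (dx/dtau, dy/dtau) = (0.106115, -0.997398); Gamma_xxx = 2.850564, Gamma_xxy = -0.185890, Gamma_xyy = -0.023467, Gamma_yxx = -0.396408, Gamma_yxy = 0.025850, Gamma_yyy = 0.003263; k1 = (0.106115, -0.997398, -0.048102, 0.006689)
  k2: at (x, y) = (1.016608, 0.350294), (dx/dtau, dy/dtau) = (0.103710, -0.997064); Gamma_xxx = 2.820813, Gamma_xxy = -0.159349, Gamma_xyy = -0.127542, Gamma_yxx = -0.373551, Gamma_yxy = 0.021102, Gamma_yyy = 0.016890; k2 = (0.103710, -0.997064, 0.063499, -0.008409)
  k3: at (x, y) = (1.016488, 0.350310), (dx/dtau, dy/dtau) = (0.109290, -0.997819); Gamma_xxx = 2.821048, Gamma_xxy = -0.159407, Gamma_xyy = -0.127496, Gamma_yxx = -0.373668, Gamma_yxy = 0.021115, Gamma_yyy = 0.016888; k3 = (0.109290, -0.997819, 0.058478, -0.007746)
  k4: at (x, y) = (1.022231, 0.300382), (dx/dtau, dy/dtau) = (0.111963, -0.998173); Gamma_xxx = 2.797271, Gamma_xxy = -0.134017, Gamma_xyy = -0.214536, Gamma_yxx = -0.338217, Gamma_yxy = 0.016204, Gamma_yyy = 0.025939; k4 = (0.111963, -0.998173, 0.148732, -0.017983)
  Y <- Y + (h/6)(k1 + 2k2 + 2k3 + k4): x = 1.0220, y = 0.3004, dx/dtau = 0.1119, dy/dtau = -0.9981

Answer: x = 1.0220, y = 0.3004, dx/dtau = 0.1119, dy/dtau = -0.9981


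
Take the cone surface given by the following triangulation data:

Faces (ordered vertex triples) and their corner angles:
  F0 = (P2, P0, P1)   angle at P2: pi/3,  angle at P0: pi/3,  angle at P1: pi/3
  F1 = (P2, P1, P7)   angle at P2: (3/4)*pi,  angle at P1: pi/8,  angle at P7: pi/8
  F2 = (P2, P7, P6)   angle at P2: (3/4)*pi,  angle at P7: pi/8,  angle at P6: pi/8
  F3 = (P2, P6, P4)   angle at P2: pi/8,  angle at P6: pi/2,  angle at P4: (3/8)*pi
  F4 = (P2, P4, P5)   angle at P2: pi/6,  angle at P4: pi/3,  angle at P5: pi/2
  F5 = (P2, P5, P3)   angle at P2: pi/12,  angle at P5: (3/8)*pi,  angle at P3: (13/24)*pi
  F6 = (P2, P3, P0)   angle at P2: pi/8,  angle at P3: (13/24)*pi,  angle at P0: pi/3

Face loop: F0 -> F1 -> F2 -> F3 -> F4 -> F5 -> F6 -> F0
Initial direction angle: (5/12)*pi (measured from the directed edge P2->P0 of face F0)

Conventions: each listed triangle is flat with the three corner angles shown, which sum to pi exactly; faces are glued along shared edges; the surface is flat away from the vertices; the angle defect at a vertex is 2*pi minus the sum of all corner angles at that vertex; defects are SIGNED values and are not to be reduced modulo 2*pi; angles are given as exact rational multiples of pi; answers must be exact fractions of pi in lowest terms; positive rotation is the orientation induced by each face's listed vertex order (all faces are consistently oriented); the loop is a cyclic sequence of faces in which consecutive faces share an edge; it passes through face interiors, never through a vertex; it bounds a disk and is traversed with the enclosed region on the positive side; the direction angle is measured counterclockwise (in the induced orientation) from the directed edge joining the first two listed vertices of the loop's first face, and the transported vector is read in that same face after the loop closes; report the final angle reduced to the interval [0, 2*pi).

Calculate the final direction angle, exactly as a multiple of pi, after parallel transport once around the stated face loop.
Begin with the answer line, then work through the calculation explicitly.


Answer: final direction angle = pi/12

enclosed vertex P2: corner angles sum to (7/3)*pi, defect = 2*pi - (7/3)*pi = -pi/3
adding the enclosed defects to the starting angle (mod 2*pi, induced orientation) gives the holonomy
final angle = (5/12)*pi - pi/3 = pi/12 (mod 2*pi)


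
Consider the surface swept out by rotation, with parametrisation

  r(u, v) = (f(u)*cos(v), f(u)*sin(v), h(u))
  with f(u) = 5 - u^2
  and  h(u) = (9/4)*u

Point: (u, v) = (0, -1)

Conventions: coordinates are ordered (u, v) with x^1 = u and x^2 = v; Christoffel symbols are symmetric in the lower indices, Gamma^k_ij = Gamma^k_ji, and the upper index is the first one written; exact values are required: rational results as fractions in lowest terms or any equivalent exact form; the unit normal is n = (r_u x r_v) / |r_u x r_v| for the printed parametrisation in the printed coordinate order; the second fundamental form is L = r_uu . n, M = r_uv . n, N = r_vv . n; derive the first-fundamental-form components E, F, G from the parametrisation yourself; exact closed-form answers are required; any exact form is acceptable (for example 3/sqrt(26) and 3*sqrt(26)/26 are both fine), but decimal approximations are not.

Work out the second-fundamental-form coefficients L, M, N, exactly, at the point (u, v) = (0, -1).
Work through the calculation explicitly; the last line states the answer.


f = 5, f' = 0, f'' = -2, h' = 9/4, h'' = 0
E = 81/16, F = 0, G = 25; answer radicand W^2 = 81/16
unnormalised second-form numerators: l = 9/2, m = 0, n = 45/4; L = l/sqrt(81/16), and similarly M = m/sqrt(W^2), N = n/sqrt(W^2)

Answer: L = 2, M = 0, N = 5


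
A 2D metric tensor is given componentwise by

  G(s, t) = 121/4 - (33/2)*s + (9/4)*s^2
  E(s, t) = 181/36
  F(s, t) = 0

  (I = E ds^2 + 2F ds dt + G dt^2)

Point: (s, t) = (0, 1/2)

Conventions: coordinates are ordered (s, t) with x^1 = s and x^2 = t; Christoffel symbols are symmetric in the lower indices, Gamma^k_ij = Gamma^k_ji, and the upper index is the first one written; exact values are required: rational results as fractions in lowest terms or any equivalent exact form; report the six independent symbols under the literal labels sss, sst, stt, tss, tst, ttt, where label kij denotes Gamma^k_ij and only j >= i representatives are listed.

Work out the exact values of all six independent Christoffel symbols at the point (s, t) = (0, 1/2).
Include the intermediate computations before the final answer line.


E = 181/36, F = 0, G = 121/4 at the point
E_s = 0, E_t = 0, F_s = 0, F_t = 0, G_s = -33/2, G_t = 0
EG - F^2 = 21901/144;  g^inv = (144/21901) * [[121/4, 0], [0, 181/36]]
first-kind symbols [ij,l] = (1/2)(d_i g_jl + d_j g_il - d_l g_ij): [ss,s] = E_s/2 = 0, [ss,t] = F_s - E_t/2 = 0, [st,s] = E_t/2 = 0, [st,t] = G_s/2 = -33/4, [tt,s] = F_t - G_s/2 = 33/4, [tt,t] = G_t/2 = 0
Gamma^s_ij = (G*[ij,s] - F*[ij,t])/(EG - F^2), Gamma^t_ij = (E*[ij,t] - F*[ij,s])/(EG - F^2)

Answer: Gamma_sss = 0, Gamma_sst = 0, Gamma_stt = 297/181, Gamma_tss = 0, Gamma_tst = -3/11, Gamma_ttt = 0


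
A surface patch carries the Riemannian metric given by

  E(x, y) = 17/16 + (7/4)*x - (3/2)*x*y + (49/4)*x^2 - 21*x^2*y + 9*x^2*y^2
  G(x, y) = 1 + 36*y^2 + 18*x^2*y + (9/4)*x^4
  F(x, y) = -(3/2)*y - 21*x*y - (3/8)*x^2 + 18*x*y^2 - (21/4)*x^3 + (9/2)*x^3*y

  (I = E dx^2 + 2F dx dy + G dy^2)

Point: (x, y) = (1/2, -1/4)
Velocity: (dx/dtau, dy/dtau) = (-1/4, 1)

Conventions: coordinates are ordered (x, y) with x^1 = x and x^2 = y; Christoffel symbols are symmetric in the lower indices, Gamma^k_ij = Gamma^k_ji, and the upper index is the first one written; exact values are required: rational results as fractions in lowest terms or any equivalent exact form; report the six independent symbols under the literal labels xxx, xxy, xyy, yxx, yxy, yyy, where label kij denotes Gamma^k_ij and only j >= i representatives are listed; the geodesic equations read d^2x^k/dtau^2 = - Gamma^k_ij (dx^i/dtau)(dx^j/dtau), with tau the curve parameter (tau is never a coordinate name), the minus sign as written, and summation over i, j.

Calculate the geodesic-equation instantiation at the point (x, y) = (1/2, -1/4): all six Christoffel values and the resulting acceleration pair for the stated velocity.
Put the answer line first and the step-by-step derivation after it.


Answer: Gamma_xxx = 323/253, Gamma_xxy = -114/253, Gamma_xyy = -456/253, Gamma_yxx = 153/253, Gamma_yxy = -54/253, Gamma_yyy = -216/253; accelerations (d^2x/dtau^2, d^2y/dtau^2) = (551/368, 261/368)

E = 425/64, F = 171/64, G = 145/64 at the point
E_x = 323/16, E_y = -57/8, F_x = 39/32, F_y = -255/16, G_x = -27/8, G_y = -27/2
EG - F^2 = 253/32;  g^inv = (32/253) * [[145/64, -171/64], [-171/64, 425/64]]
first-kind symbols [ij,l] = (1/2)(d_i g_jl + d_j g_il - d_l g_ij): [xx,x] = E_x/2 = 323/32, [xx,y] = F_x - E_y/2 = 153/32, [xy,x] = E_y/2 = -57/16, [xy,y] = G_x/2 = -27/16, [yy,x] = F_y - G_x/2 = -57/4, [yy,y] = G_y/2 = -27/4
Gamma^x_ij = (G*[ij,x] - F*[ij,y])/(EG - F^2), Gamma^y_ij = (E*[ij,y] - F*[ij,x])/(EG - F^2)
Gamma_xxx = 323/253, Gamma_xxy = -114/253, Gamma_xyy = -456/253, Gamma_yxx = 153/253, Gamma_yxy = -54/253, Gamma_yyy = -216/253
d^2x/dtau^2 = -(Gamma_xxx*(-1/4)^2 + 2*Gamma_xxy*(-1/4)*(1) + Gamma_xyy*(1)^2) = 551/368
d^2y/dtau^2 = -(Gamma_yxx*(-1/4)^2 + 2*Gamma_yxy*(-1/4)*(1) + Gamma_yyy*(1)^2) = 261/368


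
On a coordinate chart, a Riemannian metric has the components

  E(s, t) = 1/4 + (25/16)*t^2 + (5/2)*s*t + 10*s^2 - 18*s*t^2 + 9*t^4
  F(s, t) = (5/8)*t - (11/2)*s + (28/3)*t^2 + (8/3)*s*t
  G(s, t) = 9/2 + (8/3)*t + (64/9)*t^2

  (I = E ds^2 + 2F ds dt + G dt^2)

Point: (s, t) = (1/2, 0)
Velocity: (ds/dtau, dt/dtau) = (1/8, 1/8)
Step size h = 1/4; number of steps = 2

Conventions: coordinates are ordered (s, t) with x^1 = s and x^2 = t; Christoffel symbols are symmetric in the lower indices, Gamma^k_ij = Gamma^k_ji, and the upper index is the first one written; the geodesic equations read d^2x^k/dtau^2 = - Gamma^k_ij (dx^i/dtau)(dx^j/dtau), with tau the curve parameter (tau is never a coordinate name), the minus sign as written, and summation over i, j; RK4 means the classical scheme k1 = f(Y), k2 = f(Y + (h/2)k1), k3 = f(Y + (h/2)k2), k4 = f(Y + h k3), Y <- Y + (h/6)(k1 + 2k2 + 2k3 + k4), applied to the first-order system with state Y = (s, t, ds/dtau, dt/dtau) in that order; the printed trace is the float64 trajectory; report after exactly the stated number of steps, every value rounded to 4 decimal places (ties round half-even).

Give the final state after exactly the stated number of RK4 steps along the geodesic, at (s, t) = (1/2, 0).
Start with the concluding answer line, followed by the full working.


Answer: s = 0.5543, t = 0.0590, ds/dtau = 0.0944, dt/dtau = 0.1114

f(Y) = (ds/dtau, dt/dtau, -Gamma^s_ij Y'^i Y'^j, -Gamma^t_ij Y'^i Y'^j) with the Gammas evaluated at the stage position; h = 0.250000; intermediate values shown to 6 dp
step 0: s = 0.5000, t = 0.0000, ds/dtau = 0.1250, dt/dtau = 0.1250
step 1:
  k1: at (s, t) = (0.500000, 0.000000), (ds/dtau, dt/dtau) = (0.125000, 0.125000); Gamma_sss = 1.175325, Gamma_sst = 0.584416, Gamma_stt = 2.593074, Gamma_tss = -0.642857, Gamma_tst = 0.357143, Gamma_ttt = 1.880952; k1 = (0.125000, 0.125000, -0.077144, -0.030506)
  k2: at (s, t) = (0.515625, 0.015625), (ds/dtau, dt/dtau) = (0.115357, 0.121187); Gamma_sss = 1.238013, Gamma_sst = 0.437245, Gamma_stt = 2.655718, Gamma_tss = -0.553090, Gamma_tst = 0.269696, Gamma_ttt = 1.955990; k2 = (0.115357, 0.121187, -0.067702, -0.028907)
  k3: at (s, t) = (0.514420, 0.015148), (ds/dtau, dt/dtau) = (0.116537, 0.121387); Gamma_sss = 1.237667, Gamma_sst = 0.441802, Gamma_stt = 2.657523, Gamma_tss = -0.555796, Gamma_tst = 0.272055, Gamma_ttt = 1.953738; k3 = (0.116537, 0.121387, -0.068466, -0.028937)
  k4: at (s, t) = (0.529134, 0.030347), (ds/dtau, dt/dtau) = (0.107883, 0.117766); Gamma_sss = 1.287998, Gamma_sst = 0.317294, Gamma_stt = 2.688623, Gamma_tss = -0.475567, Gamma_tst = 0.196420, Gamma_ttt = 2.002069; k4 = (0.107883, 0.117766, -0.060341, -0.027222)
  Y <- Y + (h/6)(k1 + 2k2 + 2k3 + k4): s = 0.5290, t = 0.0303, ds/dtau = 0.1079, dt/dtau = 0.1178
step 2:
  k1: at (s, t) = (0.529028, 0.030330), (ds/dtau, dt/dtau) = (0.107924, 0.117774); Gamma_sss = 1.288110, Gamma_sst = 0.317461, Gamma_stt = 2.689016, Gamma_tss = -0.475675, Gamma_tst = 0.196488, Gamma_ttt = 2.001997; k1 = (0.107924, 0.117774, -0.060373, -0.027224)
  k2: at (s, t) = (0.542519, 0.045051), (ds/dtau, dt/dtau) = (0.100378, 0.114371); Gamma_sss = 1.328494, Gamma_sst = 0.212710, Gamma_stt = 2.699503, Gamma_tss = -0.404619, Gamma_tst = 0.131795, Gamma_ttt = 2.029428; k2 = (0.100378, 0.114371, -0.053581, -0.025496)
  k3: at (s, t) = (0.541575, 0.044626), (ds/dtau, dt/dtau) = (0.101226, 0.114587); Gamma_sss = 1.328414, Gamma_sst = 0.215721, Gamma_stt = 2.702085, Gamma_tss = -0.406789, Gamma_tst = 0.133522, Gamma_ttt = 2.028752; k3 = (0.101226, 0.114587, -0.054096, -0.025567)
  k4: at (s, t) = (0.554335, 0.058977), (ds/dtau, dt/dtau) = (0.094400, 0.111383); Gamma_sss = 1.360581, Gamma_sst = 0.126075, Gamma_stt = 2.698387, Gamma_tss = -0.343392, Gamma_tst = 0.077883, Gamma_ttt = 2.041297; k4 = (0.094400, 0.111383, -0.048252, -0.023902)
  Y <- Y + (h/6)(k1 + 2k2 + 2k3 + k4): s = 0.5543, t = 0.0590, ds/dtau = 0.0944, dt/dtau = 0.1114


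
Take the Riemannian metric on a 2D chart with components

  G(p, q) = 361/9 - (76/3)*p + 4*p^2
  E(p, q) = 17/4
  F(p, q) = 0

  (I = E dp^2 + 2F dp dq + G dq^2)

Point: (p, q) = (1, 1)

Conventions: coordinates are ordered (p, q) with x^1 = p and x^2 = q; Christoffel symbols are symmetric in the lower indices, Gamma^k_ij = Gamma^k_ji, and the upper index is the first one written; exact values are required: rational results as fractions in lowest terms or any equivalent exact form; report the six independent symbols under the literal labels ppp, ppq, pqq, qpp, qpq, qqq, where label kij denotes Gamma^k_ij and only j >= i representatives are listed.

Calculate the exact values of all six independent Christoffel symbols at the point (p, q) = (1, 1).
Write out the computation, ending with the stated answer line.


E = 17/4, F = 0, G = 169/9 at the point
E_p = 0, E_q = 0, F_p = 0, F_q = 0, G_p = -52/3, G_q = 0
EG - F^2 = 2873/36;  g^inv = (36/2873) * [[169/9, 0], [0, 17/4]]
first-kind symbols [ij,l] = (1/2)(d_i g_jl + d_j g_il - d_l g_ij): [pp,p] = E_p/2 = 0, [pp,q] = F_p - E_q/2 = 0, [pq,p] = E_q/2 = 0, [pq,q] = G_p/2 = -26/3, [qq,p] = F_q - G_p/2 = 26/3, [qq,q] = G_q/2 = 0
Gamma^p_ij = (G*[ij,p] - F*[ij,q])/(EG - F^2), Gamma^q_ij = (E*[ij,q] - F*[ij,p])/(EG - F^2)

Answer: Gamma_ppp = 0, Gamma_ppq = 0, Gamma_pqq = 104/51, Gamma_qpp = 0, Gamma_qpq = -6/13, Gamma_qqq = 0


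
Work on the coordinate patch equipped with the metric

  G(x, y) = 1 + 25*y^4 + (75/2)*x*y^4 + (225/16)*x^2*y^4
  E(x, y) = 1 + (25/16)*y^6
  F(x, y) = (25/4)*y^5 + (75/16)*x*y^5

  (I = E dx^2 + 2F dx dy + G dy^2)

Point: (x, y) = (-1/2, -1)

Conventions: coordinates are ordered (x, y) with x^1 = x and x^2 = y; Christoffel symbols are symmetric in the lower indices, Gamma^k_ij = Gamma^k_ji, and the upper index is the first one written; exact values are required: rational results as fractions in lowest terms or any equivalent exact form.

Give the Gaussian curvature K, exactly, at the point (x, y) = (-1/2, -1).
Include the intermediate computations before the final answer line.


E = 41/16, F = -125/32, G = 689/64, EG - F^2 = 789/64 at the point
E_x = 0, E_y = -75/8, F_x = -75/16, F_y = 625/32, G_x = 375/16, G_y = -625/16
E_yy = 375/8, F_xy = 375/16, G_xx = 225/8
By Brioschi, K is (det M1 - det M2) divided by (EG - F^2) squared.
M1 = [[-E_yy/2 + F_xy - G_xx/2, E_x/2, F_x - E_y/2], [F_y - G_x/2, E, F], [G_y/2, F, G]] = [[-225/16, 0, 0], [125/16, 41/16, -125/32], [-625/32, -125/32, 689/64]]; det M1 = -177525/1024
M2 = [[0, E_y/2, G_x/2], [E_y/2, E, F], [G_x/2, F, G]] = [[0, -75/16, 375/32], [-75/16, 41/16, -125/32], [375/32, -125/32, 689/64]]; det M2 = -163125/1024
det M1 - det M2 = -225/16; K = -225/16 / (789/64)^2 = -6400/69169

Answer: K = -6400/69169


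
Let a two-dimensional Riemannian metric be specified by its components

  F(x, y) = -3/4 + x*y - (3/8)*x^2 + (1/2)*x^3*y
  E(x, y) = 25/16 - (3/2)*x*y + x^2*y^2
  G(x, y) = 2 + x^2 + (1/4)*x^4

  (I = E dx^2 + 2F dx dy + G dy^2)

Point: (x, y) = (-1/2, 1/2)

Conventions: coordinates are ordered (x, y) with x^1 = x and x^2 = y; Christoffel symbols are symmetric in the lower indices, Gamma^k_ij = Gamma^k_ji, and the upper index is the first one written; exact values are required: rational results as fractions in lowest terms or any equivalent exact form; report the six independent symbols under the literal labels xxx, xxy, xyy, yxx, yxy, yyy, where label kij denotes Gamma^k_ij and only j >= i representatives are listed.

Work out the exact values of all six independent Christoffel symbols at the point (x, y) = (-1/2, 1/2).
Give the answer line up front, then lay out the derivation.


Answer: Gamma_xxx = -32/209, Gamma_xxy = 32/209, Gamma_xyy = 0, Gamma_yxx = 36/209, Gamma_yxy = -36/209, Gamma_yyy = 0

E = 2, F = -9/8, G = 145/64 at the point
E_x = -1, E_y = 1, F_x = 17/16, F_y = -9/16, G_x = -9/8, G_y = 0
EG - F^2 = 209/64;  g^inv = (64/209) * [[145/64, 9/8], [9/8, 2]]
first-kind symbols [ij,l] = (1/2)(d_i g_jl + d_j g_il - d_l g_ij): [xx,x] = E_x/2 = -1/2, [xx,y] = F_x - E_y/2 = 9/16, [xy,x] = E_y/2 = 1/2, [xy,y] = G_x/2 = -9/16, [yy,x] = F_y - G_x/2 = 0, [yy,y] = G_y/2 = 0
Gamma^x_ij = (G*[ij,x] - F*[ij,y])/(EG - F^2), Gamma^y_ij = (E*[ij,y] - F*[ij,x])/(EG - F^2)


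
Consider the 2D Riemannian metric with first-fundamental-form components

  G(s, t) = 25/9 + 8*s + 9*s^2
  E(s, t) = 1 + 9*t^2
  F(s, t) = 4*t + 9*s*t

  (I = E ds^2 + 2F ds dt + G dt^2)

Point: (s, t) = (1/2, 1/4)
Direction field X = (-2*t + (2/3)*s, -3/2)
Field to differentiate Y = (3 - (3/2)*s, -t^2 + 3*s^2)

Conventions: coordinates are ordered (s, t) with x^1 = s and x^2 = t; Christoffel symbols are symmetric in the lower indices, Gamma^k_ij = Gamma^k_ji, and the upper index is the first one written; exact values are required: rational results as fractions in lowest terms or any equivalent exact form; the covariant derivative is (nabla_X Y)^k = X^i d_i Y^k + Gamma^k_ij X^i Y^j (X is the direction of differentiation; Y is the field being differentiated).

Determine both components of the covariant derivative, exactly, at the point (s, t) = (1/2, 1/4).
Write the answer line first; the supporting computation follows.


Answer: (nabla_X Y)^s = -6283/11048, (nabla_X Y)^t = -3926/1381

E = 25/16, F = 17/8, G = 325/36 at the point
E_s = 0, E_t = 9/2, F_s = 9/4, F_t = 17/2, G_s = 17, G_t = 0
EG - F^2 = 1381/144;  g^inv = (144/1381) * [[325/36, -17/8], [-17/8, 25/16]]
first-kind symbols [ij,l] = (1/2)(d_i g_jl + d_j g_il - d_l g_ij): [ss,s] = E_s/2 = 0, [ss,t] = F_s - E_t/2 = 0, [st,s] = E_t/2 = 9/4, [st,t] = G_s/2 = 17/2, [tt,s] = F_t - G_s/2 = 0, [tt,t] = G_t/2 = 0
Gamma^s_ij = (G*[ij,s] - F*[ij,t])/(EG - F^2), Gamma^t_ij = (E*[ij,t] - F*[ij,s])/(EG - F^2)
Gamma_sss = 0, Gamma_sst = 324/1381, Gamma_stt = 0, Gamma_tss = 0, Gamma_tst = 1224/1381, Gamma_ttt = 0
X = (-1/6, -3/2), Y = (9/4, 11/16) at the point


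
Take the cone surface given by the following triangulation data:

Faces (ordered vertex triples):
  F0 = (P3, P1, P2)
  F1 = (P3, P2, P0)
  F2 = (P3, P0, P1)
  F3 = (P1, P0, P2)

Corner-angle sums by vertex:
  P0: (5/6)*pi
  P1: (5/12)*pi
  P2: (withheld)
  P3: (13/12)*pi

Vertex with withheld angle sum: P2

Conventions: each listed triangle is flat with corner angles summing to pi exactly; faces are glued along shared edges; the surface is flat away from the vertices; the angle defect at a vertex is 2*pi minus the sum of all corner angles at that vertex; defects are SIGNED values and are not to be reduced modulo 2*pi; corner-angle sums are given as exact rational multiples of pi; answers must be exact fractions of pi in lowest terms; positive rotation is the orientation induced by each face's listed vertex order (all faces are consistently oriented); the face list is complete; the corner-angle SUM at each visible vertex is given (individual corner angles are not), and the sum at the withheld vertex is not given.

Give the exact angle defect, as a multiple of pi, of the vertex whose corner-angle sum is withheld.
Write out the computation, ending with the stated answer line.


V = 4, E = 6, F = 4; chi = V - E + F = 2
Gauss-Bonnet: total defect = 2*pi*chi = 4*pi; visible defects sum to (11/3)*pi

Answer: defect(P2) = pi/3


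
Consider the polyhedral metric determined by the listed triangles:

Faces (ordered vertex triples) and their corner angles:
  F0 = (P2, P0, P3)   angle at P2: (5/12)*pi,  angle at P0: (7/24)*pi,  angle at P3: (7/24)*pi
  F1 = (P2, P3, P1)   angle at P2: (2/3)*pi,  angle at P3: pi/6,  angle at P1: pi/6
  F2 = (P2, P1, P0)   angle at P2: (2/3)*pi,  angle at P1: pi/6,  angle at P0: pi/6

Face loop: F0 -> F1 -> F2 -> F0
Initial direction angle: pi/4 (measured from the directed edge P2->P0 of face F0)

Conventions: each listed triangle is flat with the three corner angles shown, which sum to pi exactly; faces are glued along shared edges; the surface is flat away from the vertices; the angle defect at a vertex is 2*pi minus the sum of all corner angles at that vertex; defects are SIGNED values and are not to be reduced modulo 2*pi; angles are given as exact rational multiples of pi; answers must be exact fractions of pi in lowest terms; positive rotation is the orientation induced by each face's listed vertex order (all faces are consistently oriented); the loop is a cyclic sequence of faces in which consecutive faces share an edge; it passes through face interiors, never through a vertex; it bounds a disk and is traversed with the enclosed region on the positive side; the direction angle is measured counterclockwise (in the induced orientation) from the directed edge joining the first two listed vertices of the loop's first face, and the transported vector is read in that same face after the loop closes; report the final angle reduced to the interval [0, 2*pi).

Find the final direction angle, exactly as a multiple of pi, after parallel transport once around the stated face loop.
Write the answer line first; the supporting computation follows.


Answer: final direction angle = pi/2

enclosed vertex P2: corner angles sum to (7/4)*pi, defect = 2*pi - (7/4)*pi = pi/4
holonomy = initial angle + sum of enclosed defects (mod 2*pi), positive in the induced orientation
final angle = pi/4 + pi/4 = pi/2 (mod 2*pi)


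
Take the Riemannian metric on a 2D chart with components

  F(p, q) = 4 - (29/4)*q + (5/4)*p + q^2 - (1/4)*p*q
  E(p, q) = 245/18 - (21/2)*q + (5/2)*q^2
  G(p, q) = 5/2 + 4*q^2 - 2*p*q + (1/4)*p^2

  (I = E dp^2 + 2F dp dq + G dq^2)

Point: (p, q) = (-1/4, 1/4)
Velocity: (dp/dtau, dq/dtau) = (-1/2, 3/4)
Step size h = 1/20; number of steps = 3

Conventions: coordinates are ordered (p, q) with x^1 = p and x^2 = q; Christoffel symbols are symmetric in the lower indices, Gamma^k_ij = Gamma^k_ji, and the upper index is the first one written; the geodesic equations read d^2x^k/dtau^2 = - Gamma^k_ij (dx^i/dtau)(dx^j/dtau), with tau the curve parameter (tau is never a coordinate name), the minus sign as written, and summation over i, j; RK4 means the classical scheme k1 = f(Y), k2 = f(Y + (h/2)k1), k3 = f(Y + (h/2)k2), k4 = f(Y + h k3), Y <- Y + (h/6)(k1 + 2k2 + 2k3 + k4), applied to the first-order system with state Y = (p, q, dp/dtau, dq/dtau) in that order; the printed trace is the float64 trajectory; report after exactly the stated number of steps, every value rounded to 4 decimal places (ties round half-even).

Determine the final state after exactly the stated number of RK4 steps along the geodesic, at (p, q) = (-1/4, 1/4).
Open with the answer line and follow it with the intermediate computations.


Answer: p = -0.3235, q = 0.3529, dp/dtau = -0.4834, dq/dtau = 0.6277

f(Y) = (dp/dtau, dq/dtau, -Gamma^p_ij Y'^i Y'^j, -Gamma^q_ij Y'^i Y'^j) with the Gammas evaluated at the stage position; h = 0.050000; intermediate values shown to 6 dp
step 0: p = -0.2500, q = 0.2500, dp/dtau = -0.5000, dq/dtau = 0.7500
step 1:
  k1: at (p, q) = (-0.250000, 0.250000), (dp/dtau, dq/dtau) = (-0.500000, 0.750000); Gamma_ppp = -0.399826, Gamma_ppq = -0.449353, Gamma_pqq = -0.734992, Gamma_qpp = 2.280964, Gamma_qpq = 0.195509, Gamma_qqq = 0.929049; k1 = (-0.500000, 0.750000, 0.176375, -0.946199)
  k2: at (p, q) = (-0.262500, 0.268750), (dp/dtau, dq/dtau) = (-0.495591, 0.726345); Gamma_ppp = -0.359691, Gamma_ppq = -0.443711, Gamma_pqq = -0.724101, Gamma_qpp = 2.176000, Gamma_qpq = 0.159542, Gamma_qqq = 0.899324; k2 = (-0.495591, 0.726345, 0.150918, -0.894050)
  k3: at (p, q) = (-0.262390, 0.268159), (dp/dtau, dq/dtau) = (-0.496227, 0.727649); Gamma_ppp = -0.360809, Gamma_ppq = -0.443851, Gamma_pqq = -0.724382, Gamma_qpp = 2.178960, Gamma_qpq = 0.160540, Gamma_qqq = 0.900161; k3 = (-0.496227, 0.727649, 0.151856, -0.897225)
  k4: at (p, q) = (-0.274811, 0.286382), (dp/dtau, dq/dtau) = (-0.492407, 0.705139); Gamma_ppp = -0.324089, Gamma_ppq = -0.439344, Gamma_pqq = -0.714319, Gamma_qpp = 2.082830, Gamma_qpq = 0.127765, Gamma_qqq = 0.872656; k4 = (-0.492407, 0.705139, 0.128660, -0.850192)
  Y <- Y + (h/6)(k1 + 2k2 + 2k3 + k4): p = -0.2748, q = 0.2864, dp/dtau = -0.4924, dq/dtau = 0.7052
step 2:
  k1: at (p, q) = (-0.274800, 0.286359), (dp/dtau, dq/dtau) = (-0.492412, 0.705175); Gamma_ppp = -0.324132, Gamma_ppq = -0.439349, Gamma_pqq = -0.714331, Gamma_qpp = 2.082944, Gamma_qpq = 0.127803, Gamma_qqq = 0.872689; k1 = (-0.492412, 0.705175, 0.128693, -0.850258)
  k2: at (p, q) = (-0.287111, 0.303989), (dp/dtau, dq/dtau) = (-0.489194, 0.683919); Gamma_ppp = -0.290643, Gamma_ppq = -0.435869, Gamma_pqq = -0.705058, Gamma_qpp = 1.995216, Gamma_qpq = 0.098033, Gamma_qqq = 0.847333; k2 = (-0.489194, 0.683919, 0.107685, -0.808216)
  k3: at (p, q) = (-0.287030, 0.303457), (dp/dtau, dq/dtau) = (-0.489720, 0.684970); Gamma_ppp = -0.291527, Gamma_ppq = -0.435946, Gamma_pqq = -0.705280, Gamma_qpp = 1.997561, Gamma_qpq = 0.098815, Gamma_qqq = 0.848009; k3 = (-0.489720, 0.684970, 0.108351, -0.810645)
  k4: at (p, q) = (-0.299286, 0.320608), (dp/dtau, dq/dtau) = (-0.486994, 0.664643); Gamma_ppp = -0.260681, Gamma_ppq = -0.433320, Gamma_pqq = -0.696652, Gamma_qpp = 1.916727, Gamma_qpq = 0.071498, Gamma_qqq = 0.824430; k4 = (-0.486994, 0.664643, 0.089059, -0.772485)
  Y <- Y + (h/6)(k1 + 2k2 + 2k3 + k4): p = -0.2993, q = 0.3206, dp/dtau = -0.4870, dq/dtau = 0.6647
step 3:
  k1: at (p, q) = (-0.299277, 0.320589), (dp/dtau, dq/dtau) = (-0.486997, 0.664672); Gamma_ppp = -0.260712, Gamma_ppq = -0.433322, Gamma_pqq = -0.696661, Gamma_qpp = 1.916809, Gamma_qpq = 0.071526, Gamma_qqq = 0.824454; k1 = (-0.486997, 0.664672, 0.089082, -0.772530)
  k2: at (p, q) = (-0.311452, 0.337206), (dp/dtau, dq/dtau) = (-0.484770, 0.645358); Gamma_ppp = -0.232377, Gamma_ppq = -0.431470, Gamma_pqq = -0.688650, Gamma_qpp = 1.842554, Gamma_qpq = 0.046530, Gamma_qqq = 0.802597; k2 = (-0.484770, 0.645358, 0.071452, -0.738161)
  k3: at (p, q) = (-0.311397, 0.336723), (dp/dtau, dq/dtau) = (-0.485210, 0.646218); Gamma_ppp = -0.233091, Gamma_ppq = -0.431503, Gamma_pqq = -0.688828, Gamma_qpp = 1.844451, Gamma_qpq = 0.047157, Gamma_qqq = 0.803154; k3 = (-0.485210, 0.646218, 0.071932, -0.740060)
  k4: at (p, q) = (-0.323538, 0.352900), (dp/dtau, dq/dtau) = (-0.483400, 0.627669); Gamma_ppp = -0.206840, Gamma_ppq = -0.430303, Gamma_pqq = -0.681325, Gamma_qpp = 1.775674, Gamma_qpq = 0.024083, Gamma_qqq = 0.782742; k4 = (-0.483400, 0.627669, 0.055633, -0.708692)
  Y <- Y + (h/6)(k1 + 2k2 + 2k3 + k4): p = -0.3235, q = 0.3529, dp/dtau = -0.4834, dq/dtau = 0.6277


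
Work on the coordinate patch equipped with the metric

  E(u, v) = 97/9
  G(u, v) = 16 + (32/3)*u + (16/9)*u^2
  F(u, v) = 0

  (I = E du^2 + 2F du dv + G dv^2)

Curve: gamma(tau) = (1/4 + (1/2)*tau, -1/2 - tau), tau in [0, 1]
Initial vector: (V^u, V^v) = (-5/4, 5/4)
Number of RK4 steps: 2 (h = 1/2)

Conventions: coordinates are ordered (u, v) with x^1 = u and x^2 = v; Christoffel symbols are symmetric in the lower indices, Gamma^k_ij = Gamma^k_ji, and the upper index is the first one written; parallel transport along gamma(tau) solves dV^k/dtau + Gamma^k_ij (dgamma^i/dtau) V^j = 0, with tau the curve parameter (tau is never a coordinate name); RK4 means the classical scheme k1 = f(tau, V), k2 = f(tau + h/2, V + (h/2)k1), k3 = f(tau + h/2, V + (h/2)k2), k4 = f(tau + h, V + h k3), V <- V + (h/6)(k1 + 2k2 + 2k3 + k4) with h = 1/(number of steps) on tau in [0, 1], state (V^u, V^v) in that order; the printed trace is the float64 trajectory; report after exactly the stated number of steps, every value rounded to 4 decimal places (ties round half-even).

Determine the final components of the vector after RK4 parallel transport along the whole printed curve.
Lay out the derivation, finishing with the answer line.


gamma'(tau) = (1/2, -1); f(tau, V)^k = -Gamma^k_ij(gamma(tau)) gamma'^i(tau) V^j; h = 1/2; intermediate values shown to 6 dp
curve data and Christoffel symbols at the stage parameters:
  tau = 0.000000: gamma = (0.250000, -0.500000), gamma' = (0.500000, -1.000000); Gamma_uuu = 0.000000, Gamma_uuv = 0.000000, Gamma_uvv = -0.536082, Gamma_vuu = 0.000000, Gamma_vuv = 0.307692, Gamma_vvv = 0.000000
  tau = 0.250000: gamma = (0.375000, -0.750000), gamma' = (0.500000, -1.000000); Gamma_uuu = 0.000000, Gamma_uuv = 0.000000, Gamma_uvv = -0.556701, Gamma_vuu = 0.000000, Gamma_vuv = 0.296296, Gamma_vvv = 0.000000
  tau = 0.500000: gamma = (0.500000, -1.000000), gamma' = (0.500000, -1.000000); Gamma_uuu = 0.000000, Gamma_uuv = 0.000000, Gamma_uvv = -0.577320, Gamma_vuu = 0.000000, Gamma_vuv = 0.285714, Gamma_vvv = 0.000000
  tau = 0.750000: gamma = (0.625000, -1.250000), gamma' = (0.500000, -1.000000); Gamma_uuu = 0.000000, Gamma_uuv = 0.000000, Gamma_uvv = -0.597938, Gamma_vuu = 0.000000, Gamma_vuv = 0.275862, Gamma_vvv = 0.000000
  tau = 1.000000: gamma = (0.750000, -1.500000), gamma' = (0.500000, -1.000000); Gamma_uuu = 0.000000, Gamma_uuv = 0.000000, Gamma_uvv = -0.618557, Gamma_vuu = 0.000000, Gamma_vuv = 0.266667, Gamma_vvv = 0.000000
step 0: V^u = -1.2500, V^v = 1.2500
step 1: k1 = (-0.670103, -0.576923), k2 = (-0.615583, -0.583825), k3 = (-0.614622, -0.579531), k4 = (-0.554362, -0.582122); V <- V + (h/6)(k1 + 2k2 + 2k3 + k4): V^u = -1.5571, V^v = 0.9595
step 2: k1 = (-0.553950, -0.581952), k2 = (-0.486741, -0.580021), k3 = (-0.487030, -0.575453), k4 = (-0.415543, -0.569729); V <- V + (h/6)(k1 + 2k2 + 2k3 + k4): V^u = -1.8002, V^v = 0.6710

Answer: V^u = -1.8002, V^v = 0.6710
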